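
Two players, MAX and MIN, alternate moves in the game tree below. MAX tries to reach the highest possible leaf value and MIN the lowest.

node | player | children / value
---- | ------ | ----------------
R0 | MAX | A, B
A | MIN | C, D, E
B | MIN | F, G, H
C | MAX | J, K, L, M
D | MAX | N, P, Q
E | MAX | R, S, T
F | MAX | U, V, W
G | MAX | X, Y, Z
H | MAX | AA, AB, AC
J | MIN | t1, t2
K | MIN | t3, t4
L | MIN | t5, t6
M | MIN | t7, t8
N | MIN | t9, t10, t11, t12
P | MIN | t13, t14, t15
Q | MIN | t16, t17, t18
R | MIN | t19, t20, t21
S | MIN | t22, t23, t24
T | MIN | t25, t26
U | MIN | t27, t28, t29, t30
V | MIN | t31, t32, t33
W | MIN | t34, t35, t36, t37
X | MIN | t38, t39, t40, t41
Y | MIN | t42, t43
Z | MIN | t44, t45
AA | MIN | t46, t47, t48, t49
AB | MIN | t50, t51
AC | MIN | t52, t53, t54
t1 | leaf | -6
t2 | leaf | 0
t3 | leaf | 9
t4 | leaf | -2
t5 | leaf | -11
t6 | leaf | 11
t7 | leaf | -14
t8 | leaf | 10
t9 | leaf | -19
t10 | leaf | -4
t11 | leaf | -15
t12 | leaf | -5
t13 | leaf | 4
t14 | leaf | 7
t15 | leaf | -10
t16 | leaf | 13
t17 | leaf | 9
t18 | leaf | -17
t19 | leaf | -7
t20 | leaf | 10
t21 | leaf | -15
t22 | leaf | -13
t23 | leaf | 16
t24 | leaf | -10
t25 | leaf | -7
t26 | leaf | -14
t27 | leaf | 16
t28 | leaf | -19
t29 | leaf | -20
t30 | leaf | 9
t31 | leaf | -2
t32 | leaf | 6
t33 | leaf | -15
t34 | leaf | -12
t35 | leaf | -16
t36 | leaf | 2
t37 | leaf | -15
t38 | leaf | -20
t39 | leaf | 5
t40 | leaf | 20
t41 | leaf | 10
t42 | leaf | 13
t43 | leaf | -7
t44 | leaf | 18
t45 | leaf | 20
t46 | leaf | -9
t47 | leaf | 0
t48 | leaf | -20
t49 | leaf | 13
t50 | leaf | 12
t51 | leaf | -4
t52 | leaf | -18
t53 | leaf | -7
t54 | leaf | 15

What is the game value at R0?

-13

J (MIN): min(-6, 0) = -6
K (MIN): min(9, -2) = -2
L (MIN): min(-11, 11) = -11
M (MIN): min(-14, 10) = -14
C (MAX): max(-6, -2, -11, -14) = -2
N (MIN): min(-19, -4, -15, -5) = -19
P (MIN): min(4, 7, -10) = -10
Q (MIN): min(13, 9, -17) = -17
D (MAX): max(-19, -10, -17) = -10
R (MIN): min(-7, 10, -15) = -15
S (MIN): min(-13, 16, -10) = -13
T (MIN): min(-7, -14) = -14
E (MAX): max(-15, -13, -14) = -13
A (MIN): min(-2, -10, -13) = -13
U (MIN): min(16, -19, -20, 9) = -20
V (MIN): min(-2, 6, -15) = -15
W (MIN): min(-12, -16, 2, -15) = -16
F (MAX): max(-20, -15, -16) = -15
X (MIN): min(-20, 5, 20, 10) = -20
Y (MIN): min(13, -7) = -7
Z (MIN): min(18, 20) = 18
G (MAX): max(-20, -7, 18) = 18
AA (MIN): min(-9, 0, -20, 13) = -20
AB (MIN): min(12, -4) = -4
AC (MIN): min(-18, -7, 15) = -18
H (MAX): max(-20, -4, -18) = -4
B (MIN): min(-15, 18, -4) = -15
R0 (MAX): max(-13, -15) = -13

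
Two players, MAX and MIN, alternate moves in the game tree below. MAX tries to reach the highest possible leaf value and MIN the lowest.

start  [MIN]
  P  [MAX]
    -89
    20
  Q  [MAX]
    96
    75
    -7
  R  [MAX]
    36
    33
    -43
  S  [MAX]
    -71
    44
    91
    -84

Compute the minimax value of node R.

R (MAX): max(36, 33, -43) = 36

36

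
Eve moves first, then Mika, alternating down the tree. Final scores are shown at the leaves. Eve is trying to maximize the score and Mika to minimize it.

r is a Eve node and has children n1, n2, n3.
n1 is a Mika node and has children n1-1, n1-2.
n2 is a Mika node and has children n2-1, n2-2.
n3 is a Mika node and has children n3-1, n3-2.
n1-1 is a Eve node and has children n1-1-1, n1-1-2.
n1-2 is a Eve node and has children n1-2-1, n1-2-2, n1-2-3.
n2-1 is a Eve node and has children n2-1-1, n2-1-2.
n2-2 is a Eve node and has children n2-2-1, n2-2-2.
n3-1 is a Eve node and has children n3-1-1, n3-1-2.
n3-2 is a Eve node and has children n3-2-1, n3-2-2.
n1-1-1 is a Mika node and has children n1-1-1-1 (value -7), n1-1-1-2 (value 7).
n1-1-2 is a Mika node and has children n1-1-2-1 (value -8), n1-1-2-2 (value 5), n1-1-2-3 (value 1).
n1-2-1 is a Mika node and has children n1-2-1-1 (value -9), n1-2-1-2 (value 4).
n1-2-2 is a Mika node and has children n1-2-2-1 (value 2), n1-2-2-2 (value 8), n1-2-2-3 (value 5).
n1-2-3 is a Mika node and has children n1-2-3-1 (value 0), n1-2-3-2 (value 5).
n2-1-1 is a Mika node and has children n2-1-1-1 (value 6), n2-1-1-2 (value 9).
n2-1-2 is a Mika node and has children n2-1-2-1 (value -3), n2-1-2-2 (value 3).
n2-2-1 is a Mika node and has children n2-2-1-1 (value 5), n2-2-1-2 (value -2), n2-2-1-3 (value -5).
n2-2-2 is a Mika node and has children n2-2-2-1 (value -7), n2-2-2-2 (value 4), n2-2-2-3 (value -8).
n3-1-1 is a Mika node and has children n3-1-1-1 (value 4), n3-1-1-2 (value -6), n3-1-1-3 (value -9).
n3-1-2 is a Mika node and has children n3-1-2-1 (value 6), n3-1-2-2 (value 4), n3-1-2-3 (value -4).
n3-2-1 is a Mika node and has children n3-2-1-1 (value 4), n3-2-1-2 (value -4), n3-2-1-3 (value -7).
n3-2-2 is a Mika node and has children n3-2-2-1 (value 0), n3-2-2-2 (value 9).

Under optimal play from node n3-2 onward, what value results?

n3-2-1 (Mika): min(4, -4, -7) = -7
n3-2-2 (Mika): min(0, 9) = 0
n3-2 (Eve): max(-7, 0) = 0

0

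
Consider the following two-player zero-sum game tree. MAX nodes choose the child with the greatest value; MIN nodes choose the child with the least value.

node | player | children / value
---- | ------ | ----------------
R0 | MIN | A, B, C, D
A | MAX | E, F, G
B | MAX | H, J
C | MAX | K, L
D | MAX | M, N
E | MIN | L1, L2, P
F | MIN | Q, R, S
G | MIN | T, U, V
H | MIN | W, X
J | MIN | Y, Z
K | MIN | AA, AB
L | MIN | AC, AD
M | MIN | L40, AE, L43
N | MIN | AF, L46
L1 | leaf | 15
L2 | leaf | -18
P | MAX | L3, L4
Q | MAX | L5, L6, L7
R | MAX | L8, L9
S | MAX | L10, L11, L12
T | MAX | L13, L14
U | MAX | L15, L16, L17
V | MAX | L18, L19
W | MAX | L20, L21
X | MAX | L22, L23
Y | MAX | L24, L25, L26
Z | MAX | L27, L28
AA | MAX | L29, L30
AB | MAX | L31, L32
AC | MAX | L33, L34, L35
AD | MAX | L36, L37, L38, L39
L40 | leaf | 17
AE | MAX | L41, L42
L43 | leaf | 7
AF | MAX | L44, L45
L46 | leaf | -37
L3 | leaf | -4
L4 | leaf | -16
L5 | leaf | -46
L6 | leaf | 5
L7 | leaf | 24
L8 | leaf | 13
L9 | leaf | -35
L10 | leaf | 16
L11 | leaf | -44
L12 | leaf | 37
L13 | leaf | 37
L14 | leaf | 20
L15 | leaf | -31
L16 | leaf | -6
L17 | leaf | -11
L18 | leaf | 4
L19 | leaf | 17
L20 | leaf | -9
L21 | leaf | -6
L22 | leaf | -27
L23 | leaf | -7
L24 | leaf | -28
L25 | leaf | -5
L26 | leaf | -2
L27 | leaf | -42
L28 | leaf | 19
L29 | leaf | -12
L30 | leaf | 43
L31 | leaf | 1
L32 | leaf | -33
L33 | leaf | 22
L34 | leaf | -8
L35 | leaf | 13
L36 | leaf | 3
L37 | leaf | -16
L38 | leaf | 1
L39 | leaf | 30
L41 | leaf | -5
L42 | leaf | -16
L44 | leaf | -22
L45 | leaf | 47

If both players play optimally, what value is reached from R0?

-5

P (MAX): max(-4, -16) = -4
E (MIN): min(15, -18, -4) = -18
Q (MAX): max(-46, 5, 24) = 24
R (MAX): max(13, -35) = 13
S (MAX): max(16, -44, 37) = 37
F (MIN): min(24, 13, 37) = 13
T (MAX): max(37, 20) = 37
U (MAX): max(-31, -6, -11) = -6
V (MAX): max(4, 17) = 17
G (MIN): min(37, -6, 17) = -6
A (MAX): max(-18, 13, -6) = 13
W (MAX): max(-9, -6) = -6
X (MAX): max(-27, -7) = -7
H (MIN): min(-6, -7) = -7
Y (MAX): max(-28, -5, -2) = -2
Z (MAX): max(-42, 19) = 19
J (MIN): min(-2, 19) = -2
B (MAX): max(-7, -2) = -2
AA (MAX): max(-12, 43) = 43
AB (MAX): max(1, -33) = 1
K (MIN): min(43, 1) = 1
AC (MAX): max(22, -8, 13) = 22
AD (MAX): max(3, -16, 1, 30) = 30
L (MIN): min(22, 30) = 22
C (MAX): max(1, 22) = 22
AE (MAX): max(-5, -16) = -5
M (MIN): min(17, -5, 7) = -5
AF (MAX): max(-22, 47) = 47
N (MIN): min(47, -37) = -37
D (MAX): max(-5, -37) = -5
R0 (MIN): min(13, -2, 22, -5) = -5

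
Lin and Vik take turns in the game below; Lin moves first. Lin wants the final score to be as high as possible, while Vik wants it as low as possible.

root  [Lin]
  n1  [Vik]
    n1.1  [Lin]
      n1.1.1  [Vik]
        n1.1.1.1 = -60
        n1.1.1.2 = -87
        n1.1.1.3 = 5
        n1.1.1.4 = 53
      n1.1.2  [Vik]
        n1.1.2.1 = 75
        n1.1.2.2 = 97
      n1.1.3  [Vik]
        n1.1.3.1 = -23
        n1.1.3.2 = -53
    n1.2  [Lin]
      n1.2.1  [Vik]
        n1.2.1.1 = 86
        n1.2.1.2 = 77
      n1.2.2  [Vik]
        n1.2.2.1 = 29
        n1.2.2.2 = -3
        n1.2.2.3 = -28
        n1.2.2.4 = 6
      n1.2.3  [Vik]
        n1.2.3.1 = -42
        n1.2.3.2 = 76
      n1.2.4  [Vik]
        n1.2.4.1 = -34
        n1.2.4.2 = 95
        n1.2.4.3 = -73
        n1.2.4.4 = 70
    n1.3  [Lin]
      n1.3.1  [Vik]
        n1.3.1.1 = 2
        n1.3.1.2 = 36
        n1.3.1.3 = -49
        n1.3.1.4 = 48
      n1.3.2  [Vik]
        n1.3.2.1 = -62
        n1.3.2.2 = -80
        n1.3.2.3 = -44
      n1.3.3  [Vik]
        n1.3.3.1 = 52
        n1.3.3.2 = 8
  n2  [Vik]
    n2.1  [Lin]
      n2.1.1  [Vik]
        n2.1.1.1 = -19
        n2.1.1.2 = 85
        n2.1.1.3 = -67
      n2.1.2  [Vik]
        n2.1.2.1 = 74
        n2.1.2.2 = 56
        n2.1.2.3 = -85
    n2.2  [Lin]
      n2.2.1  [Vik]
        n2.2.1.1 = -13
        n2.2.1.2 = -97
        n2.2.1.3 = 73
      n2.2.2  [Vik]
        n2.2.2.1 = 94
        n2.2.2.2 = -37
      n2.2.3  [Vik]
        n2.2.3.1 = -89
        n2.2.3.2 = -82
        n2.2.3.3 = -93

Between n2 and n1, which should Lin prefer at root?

n2.1.1 (Vik): min(-19, 85, -67) = -67
n2.1.2 (Vik): min(74, 56, -85) = -85
n2.1 (Lin): max(-67, -85) = -67
n2.2.1 (Vik): min(-13, -97, 73) = -97
n2.2.2 (Vik): min(94, -37) = -37
n2.2.3 (Vik): min(-89, -82, -93) = -93
n2.2 (Lin): max(-97, -37, -93) = -37
n2 (Vik): min(-67, -37) = -67
n1.1.1 (Vik): min(-60, -87, 5, 53) = -87
n1.1.2 (Vik): min(75, 97) = 75
n1.1.3 (Vik): min(-23, -53) = -53
n1.1 (Lin): max(-87, 75, -53) = 75
n1.2.1 (Vik): min(86, 77) = 77
n1.2.2 (Vik): min(29, -3, -28, 6) = -28
n1.2.3 (Vik): min(-42, 76) = -42
n1.2.4 (Vik): min(-34, 95, -73, 70) = -73
n1.2 (Lin): max(77, -28, -42, -73) = 77
n1.3.1 (Vik): min(2, 36, -49, 48) = -49
n1.3.2 (Vik): min(-62, -80, -44) = -80
n1.3.3 (Vik): min(52, 8) = 8
n1.3 (Lin): max(-49, -80, 8) = 8
n1 (Vik): min(75, 77, 8) = 8
Lin prefers the higher value; n2=-67, n1=8. n1 is better since 8 > -67.

n1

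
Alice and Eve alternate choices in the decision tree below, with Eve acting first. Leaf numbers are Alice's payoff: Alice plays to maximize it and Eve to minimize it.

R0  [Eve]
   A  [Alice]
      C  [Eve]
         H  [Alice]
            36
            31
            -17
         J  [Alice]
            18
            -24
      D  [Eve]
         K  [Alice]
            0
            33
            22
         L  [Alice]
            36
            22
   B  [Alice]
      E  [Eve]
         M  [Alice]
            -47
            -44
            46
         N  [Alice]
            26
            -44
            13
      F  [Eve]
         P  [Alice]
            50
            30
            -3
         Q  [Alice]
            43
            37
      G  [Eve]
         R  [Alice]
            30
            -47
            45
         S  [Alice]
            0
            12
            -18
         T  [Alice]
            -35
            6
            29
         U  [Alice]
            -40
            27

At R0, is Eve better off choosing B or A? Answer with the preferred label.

A

M (Alice): max(-47, -44, 46) = 46
N (Alice): max(26, -44, 13) = 26
E (Eve): min(46, 26) = 26
P (Alice): max(50, 30, -3) = 50
Q (Alice): max(43, 37) = 43
F (Eve): min(50, 43) = 43
R (Alice): max(30, -47, 45) = 45
S (Alice): max(0, 12, -18) = 12
T (Alice): max(-35, 6, 29) = 29
U (Alice): max(-40, 27) = 27
G (Eve): min(45, 12, 29, 27) = 12
B (Alice): max(26, 43, 12) = 43
H (Alice): max(36, 31, -17) = 36
J (Alice): max(18, -24) = 18
C (Eve): min(36, 18) = 18
K (Alice): max(0, 33, 22) = 33
L (Alice): max(36, 22) = 36
D (Eve): min(33, 36) = 33
A (Alice): max(18, 33) = 33
Eve prefers the lower value; B=43, A=33. A is better since 33 < 43.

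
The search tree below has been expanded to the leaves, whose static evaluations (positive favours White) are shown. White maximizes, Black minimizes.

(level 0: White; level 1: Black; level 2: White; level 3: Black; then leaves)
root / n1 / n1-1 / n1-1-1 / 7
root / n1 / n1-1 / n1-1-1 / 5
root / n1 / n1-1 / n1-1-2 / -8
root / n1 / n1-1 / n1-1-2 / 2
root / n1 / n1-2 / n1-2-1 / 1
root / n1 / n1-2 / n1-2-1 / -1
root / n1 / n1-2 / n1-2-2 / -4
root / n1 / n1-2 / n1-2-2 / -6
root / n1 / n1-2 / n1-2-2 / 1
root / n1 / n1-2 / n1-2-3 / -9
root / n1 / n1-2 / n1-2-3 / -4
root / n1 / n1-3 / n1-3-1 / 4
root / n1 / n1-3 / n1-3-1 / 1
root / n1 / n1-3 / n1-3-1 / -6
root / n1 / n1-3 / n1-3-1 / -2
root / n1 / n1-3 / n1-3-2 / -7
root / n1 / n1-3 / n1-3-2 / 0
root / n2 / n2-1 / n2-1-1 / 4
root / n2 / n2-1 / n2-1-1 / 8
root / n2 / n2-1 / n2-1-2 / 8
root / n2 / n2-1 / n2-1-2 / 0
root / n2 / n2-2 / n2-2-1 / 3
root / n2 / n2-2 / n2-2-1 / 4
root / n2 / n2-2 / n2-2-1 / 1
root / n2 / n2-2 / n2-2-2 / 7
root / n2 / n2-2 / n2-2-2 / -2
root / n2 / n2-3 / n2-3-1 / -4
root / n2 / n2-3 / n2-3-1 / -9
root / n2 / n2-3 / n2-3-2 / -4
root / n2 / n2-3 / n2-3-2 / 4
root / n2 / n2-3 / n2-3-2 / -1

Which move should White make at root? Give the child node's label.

n1-1-1 (Black): min(7, 5) = 5
n1-1-2 (Black): min(-8, 2) = -8
n1-1 (White): max(5, -8) = 5
n1-2-1 (Black): min(1, -1) = -1
n1-2-2 (Black): min(-4, -6, 1) = -6
n1-2-3 (Black): min(-9, -4) = -9
n1-2 (White): max(-1, -6, -9) = -1
n1-3-1 (Black): min(4, 1, -6, -2) = -6
n1-3-2 (Black): min(-7, 0) = -7
n1-3 (White): max(-6, -7) = -6
n1 (Black): min(5, -1, -6) = -6
n2-1-1 (Black): min(4, 8) = 4
n2-1-2 (Black): min(8, 0) = 0
n2-1 (White): max(4, 0) = 4
n2-2-1 (Black): min(3, 4, 1) = 1
n2-2-2 (Black): min(7, -2) = -2
n2-2 (White): max(1, -2) = 1
n2-3-1 (Black): min(-4, -9) = -9
n2-3-2 (Black): min(-4, 4, -1) = -4
n2-3 (White): max(-9, -4) = -4
n2 (Black): min(4, 1, -4) = -4
root (White): max(-6, -4) = -4
White at root wants the highest of {n1=-6, n2=-4}, so chooses n2.

n2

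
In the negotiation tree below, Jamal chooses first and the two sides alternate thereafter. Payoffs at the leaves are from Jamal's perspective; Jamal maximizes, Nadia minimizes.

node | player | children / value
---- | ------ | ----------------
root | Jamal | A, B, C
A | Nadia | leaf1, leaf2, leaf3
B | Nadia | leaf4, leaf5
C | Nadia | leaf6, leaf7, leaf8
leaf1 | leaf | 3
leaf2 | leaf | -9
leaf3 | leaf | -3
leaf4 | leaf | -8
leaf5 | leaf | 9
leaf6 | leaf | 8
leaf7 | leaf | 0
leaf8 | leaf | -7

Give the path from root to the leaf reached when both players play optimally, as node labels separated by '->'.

A (Nadia): min(3, -9, -3) = -9
B (Nadia): min(-8, 9) = -8
C (Nadia): min(8, 0, -7) = -7
root (Jamal): max(-9, -8, -7) = -7
At root, Jamal picks C (highest: -7).
At C, Nadia picks leaf8 (lowest: -7).
Terminal value -7.

root -> C -> leaf8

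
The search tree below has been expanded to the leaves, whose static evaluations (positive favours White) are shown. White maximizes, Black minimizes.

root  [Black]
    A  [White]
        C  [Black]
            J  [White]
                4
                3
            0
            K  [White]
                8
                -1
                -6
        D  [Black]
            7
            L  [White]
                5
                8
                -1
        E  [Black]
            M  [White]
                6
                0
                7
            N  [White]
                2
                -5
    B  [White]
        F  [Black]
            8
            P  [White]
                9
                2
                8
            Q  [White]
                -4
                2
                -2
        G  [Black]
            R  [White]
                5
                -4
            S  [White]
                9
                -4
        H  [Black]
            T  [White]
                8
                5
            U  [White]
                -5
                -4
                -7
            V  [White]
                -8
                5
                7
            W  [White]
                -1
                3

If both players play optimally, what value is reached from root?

5

J (White): max(4, 3) = 4
K (White): max(8, -1, -6) = 8
C (Black): min(4, 0, 8) = 0
L (White): max(5, 8, -1) = 8
D (Black): min(7, 8) = 7
M (White): max(6, 0, 7) = 7
N (White): max(2, -5) = 2
E (Black): min(7, 2) = 2
A (White): max(0, 7, 2) = 7
P (White): max(9, 2, 8) = 9
Q (White): max(-4, 2, -2) = 2
F (Black): min(8, 9, 2) = 2
R (White): max(5, -4) = 5
S (White): max(9, -4) = 9
G (Black): min(5, 9) = 5
T (White): max(8, 5) = 8
U (White): max(-5, -4, -7) = -4
V (White): max(-8, 5, 7) = 7
W (White): max(-1, 3) = 3
H (Black): min(8, -4, 7, 3) = -4
B (White): max(2, 5, -4) = 5
root (Black): min(7, 5) = 5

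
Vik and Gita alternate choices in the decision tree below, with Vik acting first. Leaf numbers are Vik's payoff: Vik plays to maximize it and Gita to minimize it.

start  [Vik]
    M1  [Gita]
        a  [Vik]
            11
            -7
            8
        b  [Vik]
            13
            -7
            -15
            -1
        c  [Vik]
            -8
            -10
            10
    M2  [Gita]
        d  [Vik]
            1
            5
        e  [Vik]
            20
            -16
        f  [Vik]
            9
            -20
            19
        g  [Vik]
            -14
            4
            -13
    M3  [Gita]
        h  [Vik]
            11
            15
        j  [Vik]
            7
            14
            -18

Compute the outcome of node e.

20

e (Vik): max(20, -16) = 20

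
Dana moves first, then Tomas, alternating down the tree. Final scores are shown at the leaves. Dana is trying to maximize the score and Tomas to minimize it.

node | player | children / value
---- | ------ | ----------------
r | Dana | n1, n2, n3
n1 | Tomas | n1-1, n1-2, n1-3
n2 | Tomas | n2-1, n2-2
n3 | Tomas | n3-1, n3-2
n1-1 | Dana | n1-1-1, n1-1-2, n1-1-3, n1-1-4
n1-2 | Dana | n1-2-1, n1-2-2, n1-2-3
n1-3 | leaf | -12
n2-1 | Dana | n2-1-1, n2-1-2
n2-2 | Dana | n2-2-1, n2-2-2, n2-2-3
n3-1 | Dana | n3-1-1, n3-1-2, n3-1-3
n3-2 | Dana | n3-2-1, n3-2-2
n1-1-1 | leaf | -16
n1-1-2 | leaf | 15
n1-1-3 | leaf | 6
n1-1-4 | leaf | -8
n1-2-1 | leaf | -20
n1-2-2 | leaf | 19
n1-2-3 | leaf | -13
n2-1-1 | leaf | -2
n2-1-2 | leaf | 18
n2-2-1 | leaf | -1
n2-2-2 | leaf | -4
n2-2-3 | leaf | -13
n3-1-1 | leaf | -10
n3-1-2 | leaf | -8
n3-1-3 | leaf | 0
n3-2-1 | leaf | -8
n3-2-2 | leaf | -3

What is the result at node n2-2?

-1

n2-2 (Dana): max(-1, -4, -13) = -1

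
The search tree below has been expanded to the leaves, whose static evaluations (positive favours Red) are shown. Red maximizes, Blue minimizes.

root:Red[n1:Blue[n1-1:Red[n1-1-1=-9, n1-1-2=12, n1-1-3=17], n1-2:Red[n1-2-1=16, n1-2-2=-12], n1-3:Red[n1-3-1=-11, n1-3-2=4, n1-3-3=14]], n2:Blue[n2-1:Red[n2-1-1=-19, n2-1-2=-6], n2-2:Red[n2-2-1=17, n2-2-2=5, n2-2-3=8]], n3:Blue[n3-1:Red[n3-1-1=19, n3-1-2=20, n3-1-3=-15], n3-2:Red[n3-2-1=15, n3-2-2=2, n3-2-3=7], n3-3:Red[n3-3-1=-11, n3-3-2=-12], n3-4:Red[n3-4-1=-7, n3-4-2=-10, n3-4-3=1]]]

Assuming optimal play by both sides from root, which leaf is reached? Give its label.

n1-1 (Red): max(-9, 12, 17) = 17
n1-2 (Red): max(16, -12) = 16
n1-3 (Red): max(-11, 4, 14) = 14
n1 (Blue): min(17, 16, 14) = 14
n2-1 (Red): max(-19, -6) = -6
n2-2 (Red): max(17, 5, 8) = 17
n2 (Blue): min(-6, 17) = -6
n3-1 (Red): max(19, 20, -15) = 20
n3-2 (Red): max(15, 2, 7) = 15
n3-3 (Red): max(-11, -12) = -11
n3-4 (Red): max(-7, -10, 1) = 1
n3 (Blue): min(20, 15, -11, 1) = -11
root (Red): max(14, -6, -11) = 14
At root, Red picks n1 (highest: 14).
At n1, Blue picks n1-3 (lowest: 14).
At n1-3, Red picks n1-3-3 (highest: 14).
Terminal value 14.

n1-3-3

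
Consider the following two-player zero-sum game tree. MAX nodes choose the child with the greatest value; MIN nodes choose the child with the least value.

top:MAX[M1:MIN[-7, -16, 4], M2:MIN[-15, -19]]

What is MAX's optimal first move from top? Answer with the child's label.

M1 (MIN): min(-7, -16, 4) = -16
M2 (MIN): min(-15, -19) = -19
top (MAX): max(-16, -19) = -16
MAX at top wants the highest of {M1=-16, M2=-19}, so chooses M1.

M1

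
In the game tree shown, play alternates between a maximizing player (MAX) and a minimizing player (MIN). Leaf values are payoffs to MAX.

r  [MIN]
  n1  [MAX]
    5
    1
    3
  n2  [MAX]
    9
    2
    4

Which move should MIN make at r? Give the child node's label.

n1 (MAX): max(5, 1, 3) = 5
n2 (MAX): max(9, 2, 4) = 9
r (MIN): min(5, 9) = 5
MIN at r wants the lowest of {n1=5, n2=9}, so chooses n1.

n1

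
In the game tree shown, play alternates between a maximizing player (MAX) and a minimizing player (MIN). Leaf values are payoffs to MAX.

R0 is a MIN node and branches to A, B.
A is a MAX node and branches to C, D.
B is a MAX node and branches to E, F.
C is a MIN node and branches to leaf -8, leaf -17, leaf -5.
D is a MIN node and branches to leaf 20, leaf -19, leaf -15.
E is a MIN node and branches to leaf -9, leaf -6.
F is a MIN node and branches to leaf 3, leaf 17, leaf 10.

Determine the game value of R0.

-17

C (MIN): min(-8, -17, -5) = -17
D (MIN): min(20, -19, -15) = -19
A (MAX): max(-17, -19) = -17
E (MIN): min(-9, -6) = -9
F (MIN): min(3, 17, 10) = 3
B (MAX): max(-9, 3) = 3
R0 (MIN): min(-17, 3) = -17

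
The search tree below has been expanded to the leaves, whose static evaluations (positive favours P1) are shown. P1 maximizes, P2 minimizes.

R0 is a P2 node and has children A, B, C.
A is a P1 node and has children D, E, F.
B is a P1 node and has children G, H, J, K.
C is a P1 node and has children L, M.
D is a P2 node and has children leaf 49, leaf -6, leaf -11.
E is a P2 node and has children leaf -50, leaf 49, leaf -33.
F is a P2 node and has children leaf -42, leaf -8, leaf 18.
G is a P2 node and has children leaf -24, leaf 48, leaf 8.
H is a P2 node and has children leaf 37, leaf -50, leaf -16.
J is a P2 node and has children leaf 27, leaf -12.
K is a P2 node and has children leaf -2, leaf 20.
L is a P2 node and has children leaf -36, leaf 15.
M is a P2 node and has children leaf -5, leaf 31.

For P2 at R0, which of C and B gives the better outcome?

C

L (P2): min(-36, 15) = -36
M (P2): min(-5, 31) = -5
C (P1): max(-36, -5) = -5
G (P2): min(-24, 48, 8) = -24
H (P2): min(37, -50, -16) = -50
J (P2): min(27, -12) = -12
K (P2): min(-2, 20) = -2
B (P1): max(-24, -50, -12, -2) = -2
P2 prefers the lower value; C=-5, B=-2. C is better since -5 < -2.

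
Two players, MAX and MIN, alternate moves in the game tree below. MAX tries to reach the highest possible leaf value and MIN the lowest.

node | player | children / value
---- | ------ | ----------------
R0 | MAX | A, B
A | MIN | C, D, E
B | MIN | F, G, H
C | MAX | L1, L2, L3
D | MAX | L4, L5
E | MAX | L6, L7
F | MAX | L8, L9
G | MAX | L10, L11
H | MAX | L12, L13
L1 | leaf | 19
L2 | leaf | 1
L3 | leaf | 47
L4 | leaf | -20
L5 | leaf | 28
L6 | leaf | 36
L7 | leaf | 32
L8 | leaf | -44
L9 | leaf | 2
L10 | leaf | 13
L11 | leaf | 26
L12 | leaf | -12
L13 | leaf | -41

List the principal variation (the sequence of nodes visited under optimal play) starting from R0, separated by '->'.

R0 -> A -> D -> L5

C (MAX): max(19, 1, 47) = 47
D (MAX): max(-20, 28) = 28
E (MAX): max(36, 32) = 36
A (MIN): min(47, 28, 36) = 28
F (MAX): max(-44, 2) = 2
G (MAX): max(13, 26) = 26
H (MAX): max(-12, -41) = -12
B (MIN): min(2, 26, -12) = -12
R0 (MAX): max(28, -12) = 28
At R0, MAX picks A (highest: 28).
At A, MIN picks D (lowest: 28).
At D, MAX picks L5 (highest: 28).
Terminal value 28.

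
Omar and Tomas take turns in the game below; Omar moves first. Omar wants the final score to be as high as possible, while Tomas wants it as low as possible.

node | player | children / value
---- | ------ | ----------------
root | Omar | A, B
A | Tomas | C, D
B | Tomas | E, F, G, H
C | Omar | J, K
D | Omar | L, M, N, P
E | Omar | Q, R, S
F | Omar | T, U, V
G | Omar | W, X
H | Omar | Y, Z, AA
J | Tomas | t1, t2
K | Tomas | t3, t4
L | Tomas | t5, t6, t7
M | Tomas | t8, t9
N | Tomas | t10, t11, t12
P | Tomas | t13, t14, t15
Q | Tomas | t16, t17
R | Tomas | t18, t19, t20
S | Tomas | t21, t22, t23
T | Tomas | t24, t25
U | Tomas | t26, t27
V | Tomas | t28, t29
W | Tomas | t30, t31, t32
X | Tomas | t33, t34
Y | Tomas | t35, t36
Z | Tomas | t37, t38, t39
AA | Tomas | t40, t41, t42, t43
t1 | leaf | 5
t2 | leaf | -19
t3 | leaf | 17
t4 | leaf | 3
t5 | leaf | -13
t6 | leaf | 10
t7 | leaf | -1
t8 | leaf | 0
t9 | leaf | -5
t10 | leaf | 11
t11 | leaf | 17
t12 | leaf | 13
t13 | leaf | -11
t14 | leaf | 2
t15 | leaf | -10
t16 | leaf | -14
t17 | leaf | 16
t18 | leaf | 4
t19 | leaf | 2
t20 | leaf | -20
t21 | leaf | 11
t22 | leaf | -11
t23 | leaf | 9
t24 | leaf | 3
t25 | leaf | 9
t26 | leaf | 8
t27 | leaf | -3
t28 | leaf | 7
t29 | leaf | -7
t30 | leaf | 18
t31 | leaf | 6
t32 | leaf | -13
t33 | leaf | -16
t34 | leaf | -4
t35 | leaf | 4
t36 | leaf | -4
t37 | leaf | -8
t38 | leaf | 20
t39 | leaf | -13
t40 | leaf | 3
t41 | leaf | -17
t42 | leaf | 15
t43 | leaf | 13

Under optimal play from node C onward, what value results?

3

J (Tomas): min(5, -19) = -19
K (Tomas): min(17, 3) = 3
C (Omar): max(-19, 3) = 3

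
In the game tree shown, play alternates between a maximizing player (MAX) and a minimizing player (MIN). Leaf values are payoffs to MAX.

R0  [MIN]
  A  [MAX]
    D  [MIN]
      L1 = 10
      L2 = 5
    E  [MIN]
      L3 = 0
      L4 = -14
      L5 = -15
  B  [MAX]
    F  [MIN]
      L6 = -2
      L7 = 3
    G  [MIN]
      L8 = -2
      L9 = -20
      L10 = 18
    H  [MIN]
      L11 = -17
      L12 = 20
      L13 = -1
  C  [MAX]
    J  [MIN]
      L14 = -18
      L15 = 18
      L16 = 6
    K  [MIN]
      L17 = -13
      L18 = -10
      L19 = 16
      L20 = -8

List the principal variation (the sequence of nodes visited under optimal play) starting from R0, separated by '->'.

D (MIN): min(10, 5) = 5
E (MIN): min(0, -14, -15) = -15
A (MAX): max(5, -15) = 5
F (MIN): min(-2, 3) = -2
G (MIN): min(-2, -20, 18) = -20
H (MIN): min(-17, 20, -1) = -17
B (MAX): max(-2, -20, -17) = -2
J (MIN): min(-18, 18, 6) = -18
K (MIN): min(-13, -10, 16, -8) = -13
C (MAX): max(-18, -13) = -13
R0 (MIN): min(5, -2, -13) = -13
At R0, MIN picks C (lowest: -13).
At C, MAX picks K (highest: -13).
At K, MIN picks L17 (lowest: -13).
Terminal value -13.

R0 -> C -> K -> L17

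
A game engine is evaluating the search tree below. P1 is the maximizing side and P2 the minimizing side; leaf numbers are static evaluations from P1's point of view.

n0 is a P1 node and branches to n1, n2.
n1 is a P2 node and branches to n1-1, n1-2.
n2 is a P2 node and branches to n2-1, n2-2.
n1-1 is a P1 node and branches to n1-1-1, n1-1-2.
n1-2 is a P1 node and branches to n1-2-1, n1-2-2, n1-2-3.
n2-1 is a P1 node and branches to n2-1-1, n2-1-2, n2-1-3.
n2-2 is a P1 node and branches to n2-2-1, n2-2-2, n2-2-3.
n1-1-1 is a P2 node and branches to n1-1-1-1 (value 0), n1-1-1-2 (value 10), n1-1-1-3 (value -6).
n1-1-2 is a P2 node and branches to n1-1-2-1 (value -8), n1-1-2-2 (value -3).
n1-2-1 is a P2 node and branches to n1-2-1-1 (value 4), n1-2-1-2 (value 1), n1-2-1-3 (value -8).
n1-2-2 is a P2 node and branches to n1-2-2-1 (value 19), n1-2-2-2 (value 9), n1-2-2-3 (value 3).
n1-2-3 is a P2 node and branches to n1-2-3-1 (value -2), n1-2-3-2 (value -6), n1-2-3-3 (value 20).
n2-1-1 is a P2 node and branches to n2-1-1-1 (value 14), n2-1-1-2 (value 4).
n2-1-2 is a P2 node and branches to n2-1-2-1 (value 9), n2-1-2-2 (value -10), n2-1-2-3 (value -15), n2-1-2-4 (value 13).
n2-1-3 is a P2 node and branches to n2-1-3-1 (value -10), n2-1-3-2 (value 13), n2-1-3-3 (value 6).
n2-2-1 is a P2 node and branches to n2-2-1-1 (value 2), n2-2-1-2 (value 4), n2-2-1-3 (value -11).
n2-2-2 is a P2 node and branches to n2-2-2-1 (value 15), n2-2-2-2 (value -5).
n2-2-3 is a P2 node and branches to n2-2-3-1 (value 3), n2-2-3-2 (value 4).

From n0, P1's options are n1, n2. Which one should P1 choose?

n1-1-1 (P2): min(0, 10, -6) = -6
n1-1-2 (P2): min(-8, -3) = -8
n1-1 (P1): max(-6, -8) = -6
n1-2-1 (P2): min(4, 1, -8) = -8
n1-2-2 (P2): min(19, 9, 3) = 3
n1-2-3 (P2): min(-2, -6, 20) = -6
n1-2 (P1): max(-8, 3, -6) = 3
n1 (P2): min(-6, 3) = -6
n2-1-1 (P2): min(14, 4) = 4
n2-1-2 (P2): min(9, -10, -15, 13) = -15
n2-1-3 (P2): min(-10, 13, 6) = -10
n2-1 (P1): max(4, -15, -10) = 4
n2-2-1 (P2): min(2, 4, -11) = -11
n2-2-2 (P2): min(15, -5) = -5
n2-2-3 (P2): min(3, 4) = 3
n2-2 (P1): max(-11, -5, 3) = 3
n2 (P2): min(4, 3) = 3
n0 (P1): max(-6, 3) = 3
P1 at n0 wants the highest of {n1=-6, n2=3}, so chooses n2.

n2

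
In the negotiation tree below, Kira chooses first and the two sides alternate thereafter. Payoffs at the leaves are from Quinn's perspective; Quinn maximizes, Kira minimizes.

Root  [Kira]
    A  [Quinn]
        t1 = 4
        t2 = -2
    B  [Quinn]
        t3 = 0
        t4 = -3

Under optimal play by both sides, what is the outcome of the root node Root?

A (Quinn): max(4, -2) = 4
B (Quinn): max(0, -3) = 0
Root (Kira): min(4, 0) = 0

0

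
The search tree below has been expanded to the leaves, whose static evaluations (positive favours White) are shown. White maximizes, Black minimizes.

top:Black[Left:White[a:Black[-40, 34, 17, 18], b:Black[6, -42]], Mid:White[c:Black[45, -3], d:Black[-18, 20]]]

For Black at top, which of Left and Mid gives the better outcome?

a (Black): min(-40, 34, 17, 18) = -40
b (Black): min(6, -42) = -42
Left (White): max(-40, -42) = -40
c (Black): min(45, -3) = -3
d (Black): min(-18, 20) = -18
Mid (White): max(-3, -18) = -3
Black prefers the lower value; Left=-40, Mid=-3. Left is better since -40 < -3.

Left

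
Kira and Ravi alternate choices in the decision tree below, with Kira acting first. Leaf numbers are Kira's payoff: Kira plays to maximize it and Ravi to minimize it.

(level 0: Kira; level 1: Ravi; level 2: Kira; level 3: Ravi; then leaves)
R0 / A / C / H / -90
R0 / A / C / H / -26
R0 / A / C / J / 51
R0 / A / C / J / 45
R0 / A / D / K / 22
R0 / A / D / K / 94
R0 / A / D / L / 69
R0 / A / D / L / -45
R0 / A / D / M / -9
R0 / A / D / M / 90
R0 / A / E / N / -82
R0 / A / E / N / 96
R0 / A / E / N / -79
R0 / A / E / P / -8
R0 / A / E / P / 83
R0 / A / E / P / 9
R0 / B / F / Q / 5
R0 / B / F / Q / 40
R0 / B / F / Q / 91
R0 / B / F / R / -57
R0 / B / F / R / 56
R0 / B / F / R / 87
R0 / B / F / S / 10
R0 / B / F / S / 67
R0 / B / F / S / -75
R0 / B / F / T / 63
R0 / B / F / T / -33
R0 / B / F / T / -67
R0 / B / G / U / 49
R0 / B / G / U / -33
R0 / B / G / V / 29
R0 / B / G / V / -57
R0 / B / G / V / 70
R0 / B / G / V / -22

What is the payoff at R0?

H (Ravi): min(-90, -26) = -90
J (Ravi): min(51, 45) = 45
C (Kira): max(-90, 45) = 45
K (Ravi): min(22, 94) = 22
L (Ravi): min(69, -45) = -45
M (Ravi): min(-9, 90) = -9
D (Kira): max(22, -45, -9) = 22
N (Ravi): min(-82, 96, -79) = -82
P (Ravi): min(-8, 83, 9) = -8
E (Kira): max(-82, -8) = -8
A (Ravi): min(45, 22, -8) = -8
Q (Ravi): min(5, 40, 91) = 5
R (Ravi): min(-57, 56, 87) = -57
S (Ravi): min(10, 67, -75) = -75
T (Ravi): min(63, -33, -67) = -67
F (Kira): max(5, -57, -75, -67) = 5
U (Ravi): min(49, -33) = -33
V (Ravi): min(29, -57, 70, -22) = -57
G (Kira): max(-33, -57) = -33
B (Ravi): min(5, -33) = -33
R0 (Kira): max(-8, -33) = -8

-8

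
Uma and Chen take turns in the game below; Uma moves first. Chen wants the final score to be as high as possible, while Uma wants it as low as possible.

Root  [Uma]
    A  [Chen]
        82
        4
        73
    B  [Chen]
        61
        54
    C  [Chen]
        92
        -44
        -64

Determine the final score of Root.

A (Chen): max(82, 4, 73) = 82
B (Chen): max(61, 54) = 61
C (Chen): max(92, -44, -64) = 92
Root (Uma): min(82, 61, 92) = 61

61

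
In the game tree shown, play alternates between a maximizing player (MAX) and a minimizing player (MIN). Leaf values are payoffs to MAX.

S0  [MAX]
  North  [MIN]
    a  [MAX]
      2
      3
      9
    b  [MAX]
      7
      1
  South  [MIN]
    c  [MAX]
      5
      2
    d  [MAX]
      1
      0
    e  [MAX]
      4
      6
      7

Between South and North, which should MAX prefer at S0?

c (MAX): max(5, 2) = 5
d (MAX): max(1, 0) = 1
e (MAX): max(4, 6, 7) = 7
South (MIN): min(5, 1, 7) = 1
a (MAX): max(2, 3, 9) = 9
b (MAX): max(7, 1) = 7
North (MIN): min(9, 7) = 7
MAX prefers the higher value; South=1, North=7. North is better since 7 > 1.

North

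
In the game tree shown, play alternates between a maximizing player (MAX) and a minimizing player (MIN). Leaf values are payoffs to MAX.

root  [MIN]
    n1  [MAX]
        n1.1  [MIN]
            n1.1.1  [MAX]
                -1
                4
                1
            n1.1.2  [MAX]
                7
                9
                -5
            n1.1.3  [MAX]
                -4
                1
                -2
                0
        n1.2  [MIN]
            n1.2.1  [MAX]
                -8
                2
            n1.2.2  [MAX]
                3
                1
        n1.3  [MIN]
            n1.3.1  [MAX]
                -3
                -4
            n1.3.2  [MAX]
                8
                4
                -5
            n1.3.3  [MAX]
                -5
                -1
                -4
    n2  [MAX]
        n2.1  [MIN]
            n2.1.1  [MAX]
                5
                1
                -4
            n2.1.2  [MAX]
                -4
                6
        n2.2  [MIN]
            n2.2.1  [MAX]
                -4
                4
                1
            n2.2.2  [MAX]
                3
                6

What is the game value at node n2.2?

4

n2.2.1 (MAX): max(-4, 4, 1) = 4
n2.2.2 (MAX): max(3, 6) = 6
n2.2 (MIN): min(4, 6) = 4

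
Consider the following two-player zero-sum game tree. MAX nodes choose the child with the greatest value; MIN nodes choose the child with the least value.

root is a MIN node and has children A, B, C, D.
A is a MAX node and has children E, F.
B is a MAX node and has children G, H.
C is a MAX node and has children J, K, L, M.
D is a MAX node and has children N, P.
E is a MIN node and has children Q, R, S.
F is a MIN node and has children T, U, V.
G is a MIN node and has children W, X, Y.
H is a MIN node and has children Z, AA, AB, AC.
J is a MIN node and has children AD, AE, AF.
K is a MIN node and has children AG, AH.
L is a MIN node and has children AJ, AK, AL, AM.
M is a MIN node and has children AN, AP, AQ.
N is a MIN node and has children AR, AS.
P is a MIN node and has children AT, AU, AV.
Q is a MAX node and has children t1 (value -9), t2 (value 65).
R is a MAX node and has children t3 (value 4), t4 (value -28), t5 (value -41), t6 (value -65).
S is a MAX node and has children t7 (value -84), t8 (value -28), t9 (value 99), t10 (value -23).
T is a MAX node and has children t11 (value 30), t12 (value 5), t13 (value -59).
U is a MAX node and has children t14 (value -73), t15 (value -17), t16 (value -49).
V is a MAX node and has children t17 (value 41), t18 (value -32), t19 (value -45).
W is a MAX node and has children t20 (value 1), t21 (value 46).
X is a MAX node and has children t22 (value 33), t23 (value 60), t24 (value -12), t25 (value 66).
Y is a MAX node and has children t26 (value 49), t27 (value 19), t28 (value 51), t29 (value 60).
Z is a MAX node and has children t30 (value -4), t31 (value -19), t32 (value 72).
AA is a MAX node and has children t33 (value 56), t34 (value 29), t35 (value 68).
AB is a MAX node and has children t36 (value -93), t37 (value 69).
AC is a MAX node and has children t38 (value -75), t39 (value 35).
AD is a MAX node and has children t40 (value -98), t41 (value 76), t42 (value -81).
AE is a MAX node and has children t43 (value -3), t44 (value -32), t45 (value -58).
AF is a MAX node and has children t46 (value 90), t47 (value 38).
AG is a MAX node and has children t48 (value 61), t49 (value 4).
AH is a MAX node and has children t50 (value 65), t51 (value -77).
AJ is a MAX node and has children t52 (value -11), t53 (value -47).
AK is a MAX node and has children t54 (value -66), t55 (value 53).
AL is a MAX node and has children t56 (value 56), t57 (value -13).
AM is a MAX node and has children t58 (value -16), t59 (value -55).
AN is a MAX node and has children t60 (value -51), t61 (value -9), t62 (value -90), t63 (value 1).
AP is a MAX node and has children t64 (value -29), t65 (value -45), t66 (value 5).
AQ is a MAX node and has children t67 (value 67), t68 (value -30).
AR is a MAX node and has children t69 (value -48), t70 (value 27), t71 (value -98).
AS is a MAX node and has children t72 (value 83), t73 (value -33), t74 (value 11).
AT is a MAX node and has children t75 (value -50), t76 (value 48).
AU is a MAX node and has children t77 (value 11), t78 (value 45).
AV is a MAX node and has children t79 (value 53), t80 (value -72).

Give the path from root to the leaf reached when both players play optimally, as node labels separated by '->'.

root -> A -> E -> R -> t3

Q (MAX): max(-9, 65) = 65
R (MAX): max(4, -28, -41, -65) = 4
S (MAX): max(-84, -28, 99, -23) = 99
E (MIN): min(65, 4, 99) = 4
T (MAX): max(30, 5, -59) = 30
U (MAX): max(-73, -17, -49) = -17
V (MAX): max(41, -32, -45) = 41
F (MIN): min(30, -17, 41) = -17
A (MAX): max(4, -17) = 4
W (MAX): max(1, 46) = 46
X (MAX): max(33, 60, -12, 66) = 66
Y (MAX): max(49, 19, 51, 60) = 60
G (MIN): min(46, 66, 60) = 46
Z (MAX): max(-4, -19, 72) = 72
AA (MAX): max(56, 29, 68) = 68
AB (MAX): max(-93, 69) = 69
AC (MAX): max(-75, 35) = 35
H (MIN): min(72, 68, 69, 35) = 35
B (MAX): max(46, 35) = 46
AD (MAX): max(-98, 76, -81) = 76
AE (MAX): max(-3, -32, -58) = -3
AF (MAX): max(90, 38) = 90
J (MIN): min(76, -3, 90) = -3
AG (MAX): max(61, 4) = 61
AH (MAX): max(65, -77) = 65
K (MIN): min(61, 65) = 61
AJ (MAX): max(-11, -47) = -11
AK (MAX): max(-66, 53) = 53
AL (MAX): max(56, -13) = 56
AM (MAX): max(-16, -55) = -16
L (MIN): min(-11, 53, 56, -16) = -16
AN (MAX): max(-51, -9, -90, 1) = 1
AP (MAX): max(-29, -45, 5) = 5
AQ (MAX): max(67, -30) = 67
M (MIN): min(1, 5, 67) = 1
C (MAX): max(-3, 61, -16, 1) = 61
AR (MAX): max(-48, 27, -98) = 27
AS (MAX): max(83, -33, 11) = 83
N (MIN): min(27, 83) = 27
AT (MAX): max(-50, 48) = 48
AU (MAX): max(11, 45) = 45
AV (MAX): max(53, -72) = 53
P (MIN): min(48, 45, 53) = 45
D (MAX): max(27, 45) = 45
root (MIN): min(4, 46, 61, 45) = 4
At root, MIN picks A (lowest: 4).
At A, MAX picks E (highest: 4).
At E, MIN picks R (lowest: 4).
At R, MAX picks t3 (highest: 4).
Terminal value 4.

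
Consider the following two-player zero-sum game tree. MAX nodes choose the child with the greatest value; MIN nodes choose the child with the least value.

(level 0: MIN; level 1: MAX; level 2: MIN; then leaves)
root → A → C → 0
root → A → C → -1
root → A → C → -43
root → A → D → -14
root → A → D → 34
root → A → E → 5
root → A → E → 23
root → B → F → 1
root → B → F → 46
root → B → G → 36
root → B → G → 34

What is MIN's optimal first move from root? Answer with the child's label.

C (MIN): min(0, -1, -43) = -43
D (MIN): min(-14, 34) = -14
E (MIN): min(5, 23) = 5
A (MAX): max(-43, -14, 5) = 5
F (MIN): min(1, 46) = 1
G (MIN): min(36, 34) = 34
B (MAX): max(1, 34) = 34
root (MIN): min(5, 34) = 5
MIN at root wants the lowest of {A=5, B=34}, so chooses A.

A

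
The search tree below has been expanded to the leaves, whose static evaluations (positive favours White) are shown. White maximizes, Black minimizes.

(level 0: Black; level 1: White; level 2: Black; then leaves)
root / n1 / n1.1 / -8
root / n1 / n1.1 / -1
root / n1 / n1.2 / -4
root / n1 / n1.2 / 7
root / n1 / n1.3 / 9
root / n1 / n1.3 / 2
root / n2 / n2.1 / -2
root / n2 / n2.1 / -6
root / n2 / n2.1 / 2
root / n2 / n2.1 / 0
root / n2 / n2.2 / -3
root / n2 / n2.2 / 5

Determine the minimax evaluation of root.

-3

n1.1 (Black): min(-8, -1) = -8
n1.2 (Black): min(-4, 7) = -4
n1.3 (Black): min(9, 2) = 2
n1 (White): max(-8, -4, 2) = 2
n2.1 (Black): min(-2, -6, 2, 0) = -6
n2.2 (Black): min(-3, 5) = -3
n2 (White): max(-6, -3) = -3
root (Black): min(2, -3) = -3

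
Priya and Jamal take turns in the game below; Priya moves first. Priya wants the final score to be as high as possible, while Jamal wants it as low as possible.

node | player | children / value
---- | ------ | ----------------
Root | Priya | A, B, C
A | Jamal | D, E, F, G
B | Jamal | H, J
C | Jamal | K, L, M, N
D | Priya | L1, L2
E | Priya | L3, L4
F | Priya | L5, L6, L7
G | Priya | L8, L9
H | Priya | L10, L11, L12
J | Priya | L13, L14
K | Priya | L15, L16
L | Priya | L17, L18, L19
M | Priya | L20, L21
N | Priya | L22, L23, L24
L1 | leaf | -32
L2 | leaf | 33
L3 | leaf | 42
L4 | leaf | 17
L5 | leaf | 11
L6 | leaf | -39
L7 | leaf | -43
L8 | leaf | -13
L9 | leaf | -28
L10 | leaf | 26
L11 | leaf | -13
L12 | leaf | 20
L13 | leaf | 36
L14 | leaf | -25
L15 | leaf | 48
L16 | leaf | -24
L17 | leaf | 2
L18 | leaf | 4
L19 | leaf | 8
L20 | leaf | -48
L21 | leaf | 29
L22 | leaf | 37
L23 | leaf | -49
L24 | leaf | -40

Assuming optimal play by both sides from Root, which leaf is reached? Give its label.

L10

D (Priya): max(-32, 33) = 33
E (Priya): max(42, 17) = 42
F (Priya): max(11, -39, -43) = 11
G (Priya): max(-13, -28) = -13
A (Jamal): min(33, 42, 11, -13) = -13
H (Priya): max(26, -13, 20) = 26
J (Priya): max(36, -25) = 36
B (Jamal): min(26, 36) = 26
K (Priya): max(48, -24) = 48
L (Priya): max(2, 4, 8) = 8
M (Priya): max(-48, 29) = 29
N (Priya): max(37, -49, -40) = 37
C (Jamal): min(48, 8, 29, 37) = 8
Root (Priya): max(-13, 26, 8) = 26
At Root, Priya picks B (highest: 26).
At B, Jamal picks H (lowest: 26).
At H, Priya picks L10 (highest: 26).
Terminal value 26.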